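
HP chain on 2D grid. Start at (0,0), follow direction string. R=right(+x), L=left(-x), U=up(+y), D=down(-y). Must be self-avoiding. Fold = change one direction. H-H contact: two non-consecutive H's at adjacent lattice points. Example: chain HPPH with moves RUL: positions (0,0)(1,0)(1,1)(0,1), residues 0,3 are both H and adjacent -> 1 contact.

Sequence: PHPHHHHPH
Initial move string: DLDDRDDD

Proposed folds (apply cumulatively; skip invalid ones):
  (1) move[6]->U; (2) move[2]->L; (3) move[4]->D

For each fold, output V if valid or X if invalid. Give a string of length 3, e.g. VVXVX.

Answer: XVV

Derivation:
Initial: DLDDRDDD -> [(0, 0), (0, -1), (-1, -1), (-1, -2), (-1, -3), (0, -3), (0, -4), (0, -5), (0, -6)]
Fold 1: move[6]->U => DLDDRDUD INVALID (collision), skipped
Fold 2: move[2]->L => DLLDRDDD VALID
Fold 3: move[4]->D => DLLDDDDD VALID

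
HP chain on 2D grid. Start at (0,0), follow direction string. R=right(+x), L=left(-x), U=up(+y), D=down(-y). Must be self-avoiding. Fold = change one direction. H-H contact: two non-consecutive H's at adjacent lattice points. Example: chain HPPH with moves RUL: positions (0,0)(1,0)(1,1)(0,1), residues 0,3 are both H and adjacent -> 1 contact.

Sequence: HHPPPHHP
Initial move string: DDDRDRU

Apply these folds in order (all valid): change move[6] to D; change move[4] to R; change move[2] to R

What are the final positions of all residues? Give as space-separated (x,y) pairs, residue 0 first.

Answer: (0,0) (0,-1) (0,-2) (1,-2) (2,-2) (3,-2) (4,-2) (4,-3)

Derivation:
Initial moves: DDDRDRU
Fold: move[6]->D => DDDRDRD (positions: [(0, 0), (0, -1), (0, -2), (0, -3), (1, -3), (1, -4), (2, -4), (2, -5)])
Fold: move[4]->R => DDDRRRD (positions: [(0, 0), (0, -1), (0, -2), (0, -3), (1, -3), (2, -3), (3, -3), (3, -4)])
Fold: move[2]->R => DDRRRRD (positions: [(0, 0), (0, -1), (0, -2), (1, -2), (2, -2), (3, -2), (4, -2), (4, -3)])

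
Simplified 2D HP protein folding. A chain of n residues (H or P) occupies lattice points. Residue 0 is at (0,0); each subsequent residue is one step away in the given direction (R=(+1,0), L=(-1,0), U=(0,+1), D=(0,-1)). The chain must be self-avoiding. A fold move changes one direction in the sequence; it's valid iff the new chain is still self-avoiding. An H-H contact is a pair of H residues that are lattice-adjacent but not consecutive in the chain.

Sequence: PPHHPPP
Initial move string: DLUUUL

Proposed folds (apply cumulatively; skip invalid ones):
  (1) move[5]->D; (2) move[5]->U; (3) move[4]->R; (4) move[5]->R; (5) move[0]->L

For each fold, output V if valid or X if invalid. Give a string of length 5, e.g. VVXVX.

Answer: XVVVV

Derivation:
Initial: DLUUUL -> [(0, 0), (0, -1), (-1, -1), (-1, 0), (-1, 1), (-1, 2), (-2, 2)]
Fold 1: move[5]->D => DLUUUD INVALID (collision), skipped
Fold 2: move[5]->U => DLUUUU VALID
Fold 3: move[4]->R => DLUURU VALID
Fold 4: move[5]->R => DLUURR VALID
Fold 5: move[0]->L => LLUURR VALID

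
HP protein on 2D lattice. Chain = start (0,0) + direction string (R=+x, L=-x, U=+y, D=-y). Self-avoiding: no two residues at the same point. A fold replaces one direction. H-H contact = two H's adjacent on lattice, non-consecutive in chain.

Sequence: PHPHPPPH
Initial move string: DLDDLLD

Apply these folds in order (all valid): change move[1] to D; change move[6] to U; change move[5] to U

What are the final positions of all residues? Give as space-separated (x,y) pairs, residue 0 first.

Answer: (0,0) (0,-1) (0,-2) (0,-3) (0,-4) (-1,-4) (-1,-3) (-1,-2)

Derivation:
Initial moves: DLDDLLD
Fold: move[1]->D => DDDDLLD (positions: [(0, 0), (0, -1), (0, -2), (0, -3), (0, -4), (-1, -4), (-2, -4), (-2, -5)])
Fold: move[6]->U => DDDDLLU (positions: [(0, 0), (0, -1), (0, -2), (0, -3), (0, -4), (-1, -4), (-2, -4), (-2, -3)])
Fold: move[5]->U => DDDDLUU (positions: [(0, 0), (0, -1), (0, -2), (0, -3), (0, -4), (-1, -4), (-1, -3), (-1, -2)])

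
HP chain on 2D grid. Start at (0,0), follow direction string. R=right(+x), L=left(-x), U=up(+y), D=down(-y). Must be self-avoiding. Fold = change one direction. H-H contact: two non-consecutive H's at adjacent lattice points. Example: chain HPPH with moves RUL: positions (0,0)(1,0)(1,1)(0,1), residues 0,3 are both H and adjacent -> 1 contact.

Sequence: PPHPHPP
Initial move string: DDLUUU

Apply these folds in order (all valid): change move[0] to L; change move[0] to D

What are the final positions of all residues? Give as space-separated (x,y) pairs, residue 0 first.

Answer: (0,0) (0,-1) (0,-2) (-1,-2) (-1,-1) (-1,0) (-1,1)

Derivation:
Initial moves: DDLUUU
Fold: move[0]->L => LDLUUU (positions: [(0, 0), (-1, 0), (-1, -1), (-2, -1), (-2, 0), (-2, 1), (-2, 2)])
Fold: move[0]->D => DDLUUU (positions: [(0, 0), (0, -1), (0, -2), (-1, -2), (-1, -1), (-1, 0), (-1, 1)])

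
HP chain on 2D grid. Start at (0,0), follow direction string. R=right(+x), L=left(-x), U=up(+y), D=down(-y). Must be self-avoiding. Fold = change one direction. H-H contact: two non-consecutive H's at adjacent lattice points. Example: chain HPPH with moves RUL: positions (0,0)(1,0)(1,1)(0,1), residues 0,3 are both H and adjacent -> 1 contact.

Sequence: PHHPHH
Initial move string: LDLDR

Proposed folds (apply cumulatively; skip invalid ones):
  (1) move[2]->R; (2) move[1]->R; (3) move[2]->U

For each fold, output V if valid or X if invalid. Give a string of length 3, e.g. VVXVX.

Answer: VXX

Derivation:
Initial: LDLDR -> [(0, 0), (-1, 0), (-1, -1), (-2, -1), (-2, -2), (-1, -2)]
Fold 1: move[2]->R => LDRDR VALID
Fold 2: move[1]->R => LRRDR INVALID (collision), skipped
Fold 3: move[2]->U => LDUDR INVALID (collision), skipped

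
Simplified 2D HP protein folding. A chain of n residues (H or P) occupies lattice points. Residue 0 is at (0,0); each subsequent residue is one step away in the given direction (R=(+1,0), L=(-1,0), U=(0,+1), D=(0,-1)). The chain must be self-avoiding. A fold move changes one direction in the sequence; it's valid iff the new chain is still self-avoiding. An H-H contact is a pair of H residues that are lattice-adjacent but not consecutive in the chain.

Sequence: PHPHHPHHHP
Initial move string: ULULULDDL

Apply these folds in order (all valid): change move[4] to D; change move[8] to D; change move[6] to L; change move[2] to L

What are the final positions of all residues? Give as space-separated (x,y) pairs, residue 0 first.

Initial moves: ULULULDDL
Fold: move[4]->D => ULULDLDDL (positions: [(0, 0), (0, 1), (-1, 1), (-1, 2), (-2, 2), (-2, 1), (-3, 1), (-3, 0), (-3, -1), (-4, -1)])
Fold: move[8]->D => ULULDLDDD (positions: [(0, 0), (0, 1), (-1, 1), (-1, 2), (-2, 2), (-2, 1), (-3, 1), (-3, 0), (-3, -1), (-3, -2)])
Fold: move[6]->L => ULULDLLDD (positions: [(0, 0), (0, 1), (-1, 1), (-1, 2), (-2, 2), (-2, 1), (-3, 1), (-4, 1), (-4, 0), (-4, -1)])
Fold: move[2]->L => ULLLDLLDD (positions: [(0, 0), (0, 1), (-1, 1), (-2, 1), (-3, 1), (-3, 0), (-4, 0), (-5, 0), (-5, -1), (-5, -2)])

Answer: (0,0) (0,1) (-1,1) (-2,1) (-3,1) (-3,0) (-4,0) (-5,0) (-5,-1) (-5,-2)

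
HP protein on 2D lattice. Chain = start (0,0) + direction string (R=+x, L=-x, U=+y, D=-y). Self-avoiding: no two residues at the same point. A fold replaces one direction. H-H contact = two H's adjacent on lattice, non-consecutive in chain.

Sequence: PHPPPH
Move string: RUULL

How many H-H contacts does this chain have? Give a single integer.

Answer: 0

Derivation:
Positions: [(0, 0), (1, 0), (1, 1), (1, 2), (0, 2), (-1, 2)]
No H-H contacts found.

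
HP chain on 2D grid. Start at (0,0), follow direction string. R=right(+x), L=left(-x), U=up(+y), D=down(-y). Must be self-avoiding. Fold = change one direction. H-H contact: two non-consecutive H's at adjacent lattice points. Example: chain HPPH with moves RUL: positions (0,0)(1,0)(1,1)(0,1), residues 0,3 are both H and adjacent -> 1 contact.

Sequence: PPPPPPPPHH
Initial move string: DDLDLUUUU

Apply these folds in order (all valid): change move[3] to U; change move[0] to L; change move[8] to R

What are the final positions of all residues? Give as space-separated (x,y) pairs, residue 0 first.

Answer: (0,0) (-1,0) (-1,-1) (-2,-1) (-2,0) (-3,0) (-3,1) (-3,2) (-3,3) (-2,3)

Derivation:
Initial moves: DDLDLUUUU
Fold: move[3]->U => DDLULUUUU (positions: [(0, 0), (0, -1), (0, -2), (-1, -2), (-1, -1), (-2, -1), (-2, 0), (-2, 1), (-2, 2), (-2, 3)])
Fold: move[0]->L => LDLULUUUU (positions: [(0, 0), (-1, 0), (-1, -1), (-2, -1), (-2, 0), (-3, 0), (-3, 1), (-3, 2), (-3, 3), (-3, 4)])
Fold: move[8]->R => LDLULUUUR (positions: [(0, 0), (-1, 0), (-1, -1), (-2, -1), (-2, 0), (-3, 0), (-3, 1), (-3, 2), (-3, 3), (-2, 3)])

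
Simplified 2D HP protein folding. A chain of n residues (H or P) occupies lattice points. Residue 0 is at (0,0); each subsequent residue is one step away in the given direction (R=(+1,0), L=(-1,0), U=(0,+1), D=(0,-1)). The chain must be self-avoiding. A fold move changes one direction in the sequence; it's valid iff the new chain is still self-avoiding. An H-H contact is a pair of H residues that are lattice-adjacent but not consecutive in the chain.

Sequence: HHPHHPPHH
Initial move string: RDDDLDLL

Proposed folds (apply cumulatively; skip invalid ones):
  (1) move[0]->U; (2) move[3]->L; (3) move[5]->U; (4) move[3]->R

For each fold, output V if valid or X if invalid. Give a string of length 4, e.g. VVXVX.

Answer: XVVX

Derivation:
Initial: RDDDLDLL -> [(0, 0), (1, 0), (1, -1), (1, -2), (1, -3), (0, -3), (0, -4), (-1, -4), (-2, -4)]
Fold 1: move[0]->U => UDDDLDLL INVALID (collision), skipped
Fold 2: move[3]->L => RDDLLDLL VALID
Fold 3: move[5]->U => RDDLLULL VALID
Fold 4: move[3]->R => RDDRLULL INVALID (collision), skipped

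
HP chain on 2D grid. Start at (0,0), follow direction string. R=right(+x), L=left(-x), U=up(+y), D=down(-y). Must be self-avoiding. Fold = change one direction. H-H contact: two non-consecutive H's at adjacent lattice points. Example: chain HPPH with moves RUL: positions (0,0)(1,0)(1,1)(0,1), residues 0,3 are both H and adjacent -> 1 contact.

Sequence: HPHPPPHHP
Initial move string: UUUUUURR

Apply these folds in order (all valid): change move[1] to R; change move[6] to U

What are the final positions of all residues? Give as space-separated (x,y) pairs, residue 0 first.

Answer: (0,0) (0,1) (1,1) (1,2) (1,3) (1,4) (1,5) (1,6) (2,6)

Derivation:
Initial moves: UUUUUURR
Fold: move[1]->R => URUUUURR (positions: [(0, 0), (0, 1), (1, 1), (1, 2), (1, 3), (1, 4), (1, 5), (2, 5), (3, 5)])
Fold: move[6]->U => URUUUUUR (positions: [(0, 0), (0, 1), (1, 1), (1, 2), (1, 3), (1, 4), (1, 5), (1, 6), (2, 6)])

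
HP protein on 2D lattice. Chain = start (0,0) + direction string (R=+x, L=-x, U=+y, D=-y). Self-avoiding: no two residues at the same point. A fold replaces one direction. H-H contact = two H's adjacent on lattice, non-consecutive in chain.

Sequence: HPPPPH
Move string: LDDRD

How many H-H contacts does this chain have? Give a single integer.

Answer: 0

Derivation:
Positions: [(0, 0), (-1, 0), (-1, -1), (-1, -2), (0, -2), (0, -3)]
No H-H contacts found.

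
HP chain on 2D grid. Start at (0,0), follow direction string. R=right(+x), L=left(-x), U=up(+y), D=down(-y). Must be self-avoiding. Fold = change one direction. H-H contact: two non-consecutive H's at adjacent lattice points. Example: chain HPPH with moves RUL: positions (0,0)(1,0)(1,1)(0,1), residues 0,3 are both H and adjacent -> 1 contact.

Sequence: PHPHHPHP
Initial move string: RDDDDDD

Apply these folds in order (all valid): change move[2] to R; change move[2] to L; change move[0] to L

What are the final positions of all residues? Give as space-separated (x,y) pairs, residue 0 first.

Answer: (0,0) (-1,0) (-1,-1) (-2,-1) (-2,-2) (-2,-3) (-2,-4) (-2,-5)

Derivation:
Initial moves: RDDDDDD
Fold: move[2]->R => RDRDDDD (positions: [(0, 0), (1, 0), (1, -1), (2, -1), (2, -2), (2, -3), (2, -4), (2, -5)])
Fold: move[2]->L => RDLDDDD (positions: [(0, 0), (1, 0), (1, -1), (0, -1), (0, -2), (0, -3), (0, -4), (0, -5)])
Fold: move[0]->L => LDLDDDD (positions: [(0, 0), (-1, 0), (-1, -1), (-2, -1), (-2, -2), (-2, -3), (-2, -4), (-2, -5)])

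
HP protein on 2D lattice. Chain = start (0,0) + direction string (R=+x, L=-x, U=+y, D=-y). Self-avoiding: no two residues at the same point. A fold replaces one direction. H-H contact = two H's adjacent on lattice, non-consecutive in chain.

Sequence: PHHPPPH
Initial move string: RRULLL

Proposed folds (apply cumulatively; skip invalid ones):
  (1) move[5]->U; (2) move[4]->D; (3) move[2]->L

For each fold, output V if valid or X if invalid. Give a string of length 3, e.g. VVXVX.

Answer: VXX

Derivation:
Initial: RRULLL -> [(0, 0), (1, 0), (2, 0), (2, 1), (1, 1), (0, 1), (-1, 1)]
Fold 1: move[5]->U => RRULLU VALID
Fold 2: move[4]->D => RRULDU INVALID (collision), skipped
Fold 3: move[2]->L => RRLLLU INVALID (collision), skipped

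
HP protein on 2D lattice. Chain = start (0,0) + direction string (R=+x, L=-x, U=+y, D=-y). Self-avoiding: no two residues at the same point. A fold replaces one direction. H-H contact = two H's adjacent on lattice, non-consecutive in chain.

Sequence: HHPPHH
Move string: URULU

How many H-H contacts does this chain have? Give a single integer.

Positions: [(0, 0), (0, 1), (1, 1), (1, 2), (0, 2), (0, 3)]
H-H contact: residue 1 @(0,1) - residue 4 @(0, 2)

Answer: 1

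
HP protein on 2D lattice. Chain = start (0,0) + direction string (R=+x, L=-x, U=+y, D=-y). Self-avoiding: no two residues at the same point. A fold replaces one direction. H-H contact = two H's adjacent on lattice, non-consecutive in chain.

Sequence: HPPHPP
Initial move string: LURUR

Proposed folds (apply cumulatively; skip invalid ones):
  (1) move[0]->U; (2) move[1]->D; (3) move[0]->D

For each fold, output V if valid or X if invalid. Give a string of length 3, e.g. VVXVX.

Answer: VXX

Derivation:
Initial: LURUR -> [(0, 0), (-1, 0), (-1, 1), (0, 1), (0, 2), (1, 2)]
Fold 1: move[0]->U => UURUR VALID
Fold 2: move[1]->D => UDRUR INVALID (collision), skipped
Fold 3: move[0]->D => DURUR INVALID (collision), skipped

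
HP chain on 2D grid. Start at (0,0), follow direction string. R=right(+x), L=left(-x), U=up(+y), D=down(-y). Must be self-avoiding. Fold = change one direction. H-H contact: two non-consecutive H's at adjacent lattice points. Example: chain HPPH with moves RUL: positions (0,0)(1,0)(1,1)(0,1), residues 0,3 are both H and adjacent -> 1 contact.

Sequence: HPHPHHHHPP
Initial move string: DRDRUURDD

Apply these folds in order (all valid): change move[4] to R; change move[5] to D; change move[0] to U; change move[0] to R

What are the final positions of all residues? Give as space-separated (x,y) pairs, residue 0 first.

Answer: (0,0) (1,0) (2,0) (2,-1) (3,-1) (4,-1) (4,-2) (5,-2) (5,-3) (5,-4)

Derivation:
Initial moves: DRDRUURDD
Fold: move[4]->R => DRDRRURDD (positions: [(0, 0), (0, -1), (1, -1), (1, -2), (2, -2), (3, -2), (3, -1), (4, -1), (4, -2), (4, -3)])
Fold: move[5]->D => DRDRRDRDD (positions: [(0, 0), (0, -1), (1, -1), (1, -2), (2, -2), (3, -2), (3, -3), (4, -3), (4, -4), (4, -5)])
Fold: move[0]->U => URDRRDRDD (positions: [(0, 0), (0, 1), (1, 1), (1, 0), (2, 0), (3, 0), (3, -1), (4, -1), (4, -2), (4, -3)])
Fold: move[0]->R => RRDRRDRDD (positions: [(0, 0), (1, 0), (2, 0), (2, -1), (3, -1), (4, -1), (4, -2), (5, -2), (5, -3), (5, -4)])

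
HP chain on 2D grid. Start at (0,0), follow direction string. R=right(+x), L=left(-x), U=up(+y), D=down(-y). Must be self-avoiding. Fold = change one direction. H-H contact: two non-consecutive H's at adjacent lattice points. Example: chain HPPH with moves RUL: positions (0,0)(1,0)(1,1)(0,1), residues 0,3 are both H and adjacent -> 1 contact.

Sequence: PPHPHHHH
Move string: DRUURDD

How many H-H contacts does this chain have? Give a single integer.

Positions: [(0, 0), (0, -1), (1, -1), (1, 0), (1, 1), (2, 1), (2, 0), (2, -1)]
H-H contact: residue 2 @(1,-1) - residue 7 @(2, -1)

Answer: 1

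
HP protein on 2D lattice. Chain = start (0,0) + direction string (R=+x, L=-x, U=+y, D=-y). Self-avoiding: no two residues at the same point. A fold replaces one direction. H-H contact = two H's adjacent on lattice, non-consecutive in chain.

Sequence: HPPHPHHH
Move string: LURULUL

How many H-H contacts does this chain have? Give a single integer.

Answer: 1

Derivation:
Positions: [(0, 0), (-1, 0), (-1, 1), (0, 1), (0, 2), (-1, 2), (-1, 3), (-2, 3)]
H-H contact: residue 0 @(0,0) - residue 3 @(0, 1)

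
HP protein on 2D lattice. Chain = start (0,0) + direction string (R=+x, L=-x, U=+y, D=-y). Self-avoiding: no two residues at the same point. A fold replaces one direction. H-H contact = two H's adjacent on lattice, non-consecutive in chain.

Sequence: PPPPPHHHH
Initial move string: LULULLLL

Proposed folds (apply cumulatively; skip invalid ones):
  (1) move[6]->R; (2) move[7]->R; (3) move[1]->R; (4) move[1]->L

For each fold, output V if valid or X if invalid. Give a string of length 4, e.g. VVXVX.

Initial: LULULLLL -> [(0, 0), (-1, 0), (-1, 1), (-2, 1), (-2, 2), (-3, 2), (-4, 2), (-5, 2), (-6, 2)]
Fold 1: move[6]->R => LULULLRL INVALID (collision), skipped
Fold 2: move[7]->R => LULULLLR INVALID (collision), skipped
Fold 3: move[1]->R => LRLULLLL INVALID (collision), skipped
Fold 4: move[1]->L => LLLULLLL VALID

Answer: XXXV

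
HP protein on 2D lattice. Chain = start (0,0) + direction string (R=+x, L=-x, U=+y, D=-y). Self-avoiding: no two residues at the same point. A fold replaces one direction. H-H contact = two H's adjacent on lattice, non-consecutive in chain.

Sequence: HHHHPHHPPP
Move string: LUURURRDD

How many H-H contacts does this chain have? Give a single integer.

Positions: [(0, 0), (-1, 0), (-1, 1), (-1, 2), (0, 2), (0, 3), (1, 3), (2, 3), (2, 2), (2, 1)]
No H-H contacts found.

Answer: 0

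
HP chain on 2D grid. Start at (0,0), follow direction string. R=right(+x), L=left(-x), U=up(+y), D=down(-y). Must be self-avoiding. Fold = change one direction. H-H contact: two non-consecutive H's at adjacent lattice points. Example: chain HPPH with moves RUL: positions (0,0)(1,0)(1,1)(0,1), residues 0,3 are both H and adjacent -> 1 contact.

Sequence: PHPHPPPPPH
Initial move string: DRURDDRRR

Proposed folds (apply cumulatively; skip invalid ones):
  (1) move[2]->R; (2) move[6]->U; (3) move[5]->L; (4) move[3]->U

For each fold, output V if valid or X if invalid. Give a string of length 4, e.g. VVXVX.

Answer: VXXX

Derivation:
Initial: DRURDDRRR -> [(0, 0), (0, -1), (1, -1), (1, 0), (2, 0), (2, -1), (2, -2), (3, -2), (4, -2), (5, -2)]
Fold 1: move[2]->R => DRRRDDRRR VALID
Fold 2: move[6]->U => DRRRDDURR INVALID (collision), skipped
Fold 3: move[5]->L => DRRRDLRRR INVALID (collision), skipped
Fold 4: move[3]->U => DRRUDDRRR INVALID (collision), skipped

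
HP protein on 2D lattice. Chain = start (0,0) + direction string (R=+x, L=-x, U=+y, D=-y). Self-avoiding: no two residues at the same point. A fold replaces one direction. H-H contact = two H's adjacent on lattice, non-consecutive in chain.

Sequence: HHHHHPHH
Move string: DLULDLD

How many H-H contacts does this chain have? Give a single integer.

Answer: 1

Derivation:
Positions: [(0, 0), (0, -1), (-1, -1), (-1, 0), (-2, 0), (-2, -1), (-3, -1), (-3, -2)]
H-H contact: residue 0 @(0,0) - residue 3 @(-1, 0)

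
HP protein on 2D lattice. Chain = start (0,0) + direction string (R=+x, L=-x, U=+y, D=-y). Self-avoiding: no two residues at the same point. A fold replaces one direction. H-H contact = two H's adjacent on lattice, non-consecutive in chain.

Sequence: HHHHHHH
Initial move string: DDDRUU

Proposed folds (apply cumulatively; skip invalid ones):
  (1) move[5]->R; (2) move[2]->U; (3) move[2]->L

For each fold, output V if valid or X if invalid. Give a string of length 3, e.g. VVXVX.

Answer: VXX

Derivation:
Initial: DDDRUU -> [(0, 0), (0, -1), (0, -2), (0, -3), (1, -3), (1, -2), (1, -1)]
Fold 1: move[5]->R => DDDRUR VALID
Fold 2: move[2]->U => DDURUR INVALID (collision), skipped
Fold 3: move[2]->L => DDLRUR INVALID (collision), skipped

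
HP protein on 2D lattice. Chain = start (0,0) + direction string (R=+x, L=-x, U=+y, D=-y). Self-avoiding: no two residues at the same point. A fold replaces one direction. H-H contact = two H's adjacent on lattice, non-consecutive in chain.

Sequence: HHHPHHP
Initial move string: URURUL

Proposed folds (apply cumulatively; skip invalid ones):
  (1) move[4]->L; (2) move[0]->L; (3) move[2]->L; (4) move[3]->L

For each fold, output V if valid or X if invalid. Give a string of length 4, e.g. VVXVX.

Initial: URURUL -> [(0, 0), (0, 1), (1, 1), (1, 2), (2, 2), (2, 3), (1, 3)]
Fold 1: move[4]->L => URURLL INVALID (collision), skipped
Fold 2: move[0]->L => LRURUL INVALID (collision), skipped
Fold 3: move[2]->L => URLRUL INVALID (collision), skipped
Fold 4: move[3]->L => URULUL VALID

Answer: XXXV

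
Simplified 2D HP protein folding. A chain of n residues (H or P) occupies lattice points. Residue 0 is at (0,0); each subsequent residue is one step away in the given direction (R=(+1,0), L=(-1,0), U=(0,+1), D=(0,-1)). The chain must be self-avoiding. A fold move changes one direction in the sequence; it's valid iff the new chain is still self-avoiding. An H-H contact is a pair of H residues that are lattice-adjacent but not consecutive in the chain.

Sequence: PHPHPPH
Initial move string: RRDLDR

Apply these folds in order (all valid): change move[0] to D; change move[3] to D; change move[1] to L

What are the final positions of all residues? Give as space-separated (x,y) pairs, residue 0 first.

Answer: (0,0) (0,-1) (-1,-1) (-1,-2) (-1,-3) (-1,-4) (0,-4)

Derivation:
Initial moves: RRDLDR
Fold: move[0]->D => DRDLDR (positions: [(0, 0), (0, -1), (1, -1), (1, -2), (0, -2), (0, -3), (1, -3)])
Fold: move[3]->D => DRDDDR (positions: [(0, 0), (0, -1), (1, -1), (1, -2), (1, -3), (1, -4), (2, -4)])
Fold: move[1]->L => DLDDDR (positions: [(0, 0), (0, -1), (-1, -1), (-1, -2), (-1, -3), (-1, -4), (0, -4)])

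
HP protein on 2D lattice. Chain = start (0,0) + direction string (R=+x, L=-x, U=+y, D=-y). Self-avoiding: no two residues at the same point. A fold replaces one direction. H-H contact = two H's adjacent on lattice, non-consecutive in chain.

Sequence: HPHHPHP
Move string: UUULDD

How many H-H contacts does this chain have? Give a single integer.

Answer: 1

Derivation:
Positions: [(0, 0), (0, 1), (0, 2), (0, 3), (-1, 3), (-1, 2), (-1, 1)]
H-H contact: residue 2 @(0,2) - residue 5 @(-1, 2)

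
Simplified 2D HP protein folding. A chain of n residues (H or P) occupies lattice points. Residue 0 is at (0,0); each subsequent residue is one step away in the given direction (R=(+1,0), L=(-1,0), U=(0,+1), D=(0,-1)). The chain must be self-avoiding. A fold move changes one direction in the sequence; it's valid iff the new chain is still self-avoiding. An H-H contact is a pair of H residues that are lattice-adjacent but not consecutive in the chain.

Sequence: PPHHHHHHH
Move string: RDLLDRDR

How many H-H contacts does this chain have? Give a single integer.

Answer: 1

Derivation:
Positions: [(0, 0), (1, 0), (1, -1), (0, -1), (-1, -1), (-1, -2), (0, -2), (0, -3), (1, -3)]
H-H contact: residue 3 @(0,-1) - residue 6 @(0, -2)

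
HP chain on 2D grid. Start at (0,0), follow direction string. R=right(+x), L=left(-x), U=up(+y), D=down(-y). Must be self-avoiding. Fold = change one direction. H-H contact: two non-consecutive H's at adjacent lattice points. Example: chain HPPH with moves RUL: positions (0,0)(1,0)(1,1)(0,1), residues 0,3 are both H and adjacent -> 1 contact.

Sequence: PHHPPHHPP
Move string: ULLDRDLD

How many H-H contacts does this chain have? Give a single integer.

Answer: 1

Derivation:
Positions: [(0, 0), (0, 1), (-1, 1), (-2, 1), (-2, 0), (-1, 0), (-1, -1), (-2, -1), (-2, -2)]
H-H contact: residue 2 @(-1,1) - residue 5 @(-1, 0)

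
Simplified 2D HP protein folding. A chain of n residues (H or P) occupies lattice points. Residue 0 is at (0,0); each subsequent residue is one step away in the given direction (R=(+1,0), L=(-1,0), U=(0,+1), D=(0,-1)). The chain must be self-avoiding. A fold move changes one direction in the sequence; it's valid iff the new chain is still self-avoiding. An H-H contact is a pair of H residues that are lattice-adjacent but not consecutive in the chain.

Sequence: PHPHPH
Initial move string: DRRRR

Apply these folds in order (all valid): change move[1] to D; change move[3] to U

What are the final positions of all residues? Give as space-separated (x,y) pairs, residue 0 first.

Answer: (0,0) (0,-1) (0,-2) (1,-2) (1,-1) (2,-1)

Derivation:
Initial moves: DRRRR
Fold: move[1]->D => DDRRR (positions: [(0, 0), (0, -1), (0, -2), (1, -2), (2, -2), (3, -2)])
Fold: move[3]->U => DDRUR (positions: [(0, 0), (0, -1), (0, -2), (1, -2), (1, -1), (2, -1)])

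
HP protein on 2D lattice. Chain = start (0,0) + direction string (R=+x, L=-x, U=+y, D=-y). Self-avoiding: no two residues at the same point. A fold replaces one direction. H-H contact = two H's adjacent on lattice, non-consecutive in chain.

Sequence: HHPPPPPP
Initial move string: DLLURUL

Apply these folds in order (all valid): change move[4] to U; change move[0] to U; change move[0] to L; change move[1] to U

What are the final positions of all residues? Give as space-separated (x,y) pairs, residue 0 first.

Answer: (0,0) (-1,0) (-1,1) (-2,1) (-2,2) (-2,3) (-2,4) (-3,4)

Derivation:
Initial moves: DLLURUL
Fold: move[4]->U => DLLUUUL (positions: [(0, 0), (0, -1), (-1, -1), (-2, -1), (-2, 0), (-2, 1), (-2, 2), (-3, 2)])
Fold: move[0]->U => ULLUUUL (positions: [(0, 0), (0, 1), (-1, 1), (-2, 1), (-2, 2), (-2, 3), (-2, 4), (-3, 4)])
Fold: move[0]->L => LLLUUUL (positions: [(0, 0), (-1, 0), (-2, 0), (-3, 0), (-3, 1), (-3, 2), (-3, 3), (-4, 3)])
Fold: move[1]->U => LULUUUL (positions: [(0, 0), (-1, 0), (-1, 1), (-2, 1), (-2, 2), (-2, 3), (-2, 4), (-3, 4)])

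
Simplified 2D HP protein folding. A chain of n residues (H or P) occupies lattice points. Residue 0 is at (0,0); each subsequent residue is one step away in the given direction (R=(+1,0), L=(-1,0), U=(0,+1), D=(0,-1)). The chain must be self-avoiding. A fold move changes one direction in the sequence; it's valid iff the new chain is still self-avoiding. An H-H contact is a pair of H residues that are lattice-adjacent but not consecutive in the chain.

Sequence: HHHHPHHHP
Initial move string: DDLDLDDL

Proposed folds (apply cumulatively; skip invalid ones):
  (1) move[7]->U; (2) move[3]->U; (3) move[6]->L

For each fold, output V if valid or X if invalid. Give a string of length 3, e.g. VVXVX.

Answer: XVV

Derivation:
Initial: DDLDLDDL -> [(0, 0), (0, -1), (0, -2), (-1, -2), (-1, -3), (-2, -3), (-2, -4), (-2, -5), (-3, -5)]
Fold 1: move[7]->U => DDLDLDDU INVALID (collision), skipped
Fold 2: move[3]->U => DDLULDDL VALID
Fold 3: move[6]->L => DDLULDLL VALID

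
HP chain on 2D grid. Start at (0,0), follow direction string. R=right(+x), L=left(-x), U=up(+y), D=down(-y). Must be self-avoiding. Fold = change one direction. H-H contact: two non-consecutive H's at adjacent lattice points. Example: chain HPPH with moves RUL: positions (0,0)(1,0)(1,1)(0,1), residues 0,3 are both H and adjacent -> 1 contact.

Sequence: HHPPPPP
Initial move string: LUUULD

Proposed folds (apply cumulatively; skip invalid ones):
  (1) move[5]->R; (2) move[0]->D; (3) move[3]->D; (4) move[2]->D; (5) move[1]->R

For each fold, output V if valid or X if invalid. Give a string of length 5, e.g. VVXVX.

Answer: XXXXX

Derivation:
Initial: LUUULD -> [(0, 0), (-1, 0), (-1, 1), (-1, 2), (-1, 3), (-2, 3), (-2, 2)]
Fold 1: move[5]->R => LUUULR INVALID (collision), skipped
Fold 2: move[0]->D => DUUULD INVALID (collision), skipped
Fold 3: move[3]->D => LUUDLD INVALID (collision), skipped
Fold 4: move[2]->D => LUDULD INVALID (collision), skipped
Fold 5: move[1]->R => LRUULD INVALID (collision), skipped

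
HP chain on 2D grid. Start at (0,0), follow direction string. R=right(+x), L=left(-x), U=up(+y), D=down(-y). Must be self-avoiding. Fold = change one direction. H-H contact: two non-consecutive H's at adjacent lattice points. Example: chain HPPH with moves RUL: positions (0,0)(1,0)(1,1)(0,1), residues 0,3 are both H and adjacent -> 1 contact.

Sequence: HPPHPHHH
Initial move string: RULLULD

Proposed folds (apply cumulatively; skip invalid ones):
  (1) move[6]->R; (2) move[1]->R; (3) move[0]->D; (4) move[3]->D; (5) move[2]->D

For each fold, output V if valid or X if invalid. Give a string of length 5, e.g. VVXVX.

Answer: XXXXX

Derivation:
Initial: RULLULD -> [(0, 0), (1, 0), (1, 1), (0, 1), (-1, 1), (-1, 2), (-2, 2), (-2, 1)]
Fold 1: move[6]->R => RULLULR INVALID (collision), skipped
Fold 2: move[1]->R => RRLLULD INVALID (collision), skipped
Fold 3: move[0]->D => DULLULD INVALID (collision), skipped
Fold 4: move[3]->D => RULDULD INVALID (collision), skipped
Fold 5: move[2]->D => RUDLULD INVALID (collision), skipped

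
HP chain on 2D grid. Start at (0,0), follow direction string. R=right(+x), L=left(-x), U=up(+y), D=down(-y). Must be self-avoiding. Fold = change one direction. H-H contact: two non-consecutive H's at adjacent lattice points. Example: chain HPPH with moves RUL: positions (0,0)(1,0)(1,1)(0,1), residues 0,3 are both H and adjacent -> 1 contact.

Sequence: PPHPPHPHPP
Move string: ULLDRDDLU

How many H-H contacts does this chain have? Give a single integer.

Answer: 1

Derivation:
Positions: [(0, 0), (0, 1), (-1, 1), (-2, 1), (-2, 0), (-1, 0), (-1, -1), (-1, -2), (-2, -2), (-2, -1)]
H-H contact: residue 2 @(-1,1) - residue 5 @(-1, 0)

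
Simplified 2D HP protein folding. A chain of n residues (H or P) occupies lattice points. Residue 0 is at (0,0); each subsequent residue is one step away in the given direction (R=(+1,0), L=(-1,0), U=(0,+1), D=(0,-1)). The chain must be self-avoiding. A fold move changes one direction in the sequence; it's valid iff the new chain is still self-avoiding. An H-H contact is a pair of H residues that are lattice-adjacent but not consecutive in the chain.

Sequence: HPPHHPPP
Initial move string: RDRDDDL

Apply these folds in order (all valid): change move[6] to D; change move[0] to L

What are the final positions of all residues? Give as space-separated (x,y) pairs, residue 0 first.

Answer: (0,0) (-1,0) (-1,-1) (0,-1) (0,-2) (0,-3) (0,-4) (0,-5)

Derivation:
Initial moves: RDRDDDL
Fold: move[6]->D => RDRDDDD (positions: [(0, 0), (1, 0), (1, -1), (2, -1), (2, -2), (2, -3), (2, -4), (2, -5)])
Fold: move[0]->L => LDRDDDD (positions: [(0, 0), (-1, 0), (-1, -1), (0, -1), (0, -2), (0, -3), (0, -4), (0, -5)])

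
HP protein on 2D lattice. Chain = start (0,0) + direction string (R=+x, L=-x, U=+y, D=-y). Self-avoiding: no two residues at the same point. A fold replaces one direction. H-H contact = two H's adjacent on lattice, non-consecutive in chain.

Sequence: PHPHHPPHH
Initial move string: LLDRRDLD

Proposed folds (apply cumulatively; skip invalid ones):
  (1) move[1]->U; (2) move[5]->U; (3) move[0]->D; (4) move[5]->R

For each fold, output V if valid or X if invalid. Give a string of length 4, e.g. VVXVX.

Answer: XXVX

Derivation:
Initial: LLDRRDLD -> [(0, 0), (-1, 0), (-2, 0), (-2, -1), (-1, -1), (0, -1), (0, -2), (-1, -2), (-1, -3)]
Fold 1: move[1]->U => LUDRRDLD INVALID (collision), skipped
Fold 2: move[5]->U => LLDRRULD INVALID (collision), skipped
Fold 3: move[0]->D => DLDRRDLD VALID
Fold 4: move[5]->R => DLDRRRLD INVALID (collision), skipped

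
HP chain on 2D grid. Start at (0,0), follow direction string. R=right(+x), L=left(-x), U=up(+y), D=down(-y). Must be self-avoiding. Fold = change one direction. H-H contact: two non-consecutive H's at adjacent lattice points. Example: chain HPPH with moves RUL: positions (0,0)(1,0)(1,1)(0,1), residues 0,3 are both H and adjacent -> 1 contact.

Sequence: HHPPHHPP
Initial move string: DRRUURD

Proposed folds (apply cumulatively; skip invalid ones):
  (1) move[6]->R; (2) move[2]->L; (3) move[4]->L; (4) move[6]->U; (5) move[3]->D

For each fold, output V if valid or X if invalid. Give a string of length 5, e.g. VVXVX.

Answer: VXXVX

Derivation:
Initial: DRRUURD -> [(0, 0), (0, -1), (1, -1), (2, -1), (2, 0), (2, 1), (3, 1), (3, 0)]
Fold 1: move[6]->R => DRRUURR VALID
Fold 2: move[2]->L => DRLUURR INVALID (collision), skipped
Fold 3: move[4]->L => DRRULRR INVALID (collision), skipped
Fold 4: move[6]->U => DRRUURU VALID
Fold 5: move[3]->D => DRRDURU INVALID (collision), skipped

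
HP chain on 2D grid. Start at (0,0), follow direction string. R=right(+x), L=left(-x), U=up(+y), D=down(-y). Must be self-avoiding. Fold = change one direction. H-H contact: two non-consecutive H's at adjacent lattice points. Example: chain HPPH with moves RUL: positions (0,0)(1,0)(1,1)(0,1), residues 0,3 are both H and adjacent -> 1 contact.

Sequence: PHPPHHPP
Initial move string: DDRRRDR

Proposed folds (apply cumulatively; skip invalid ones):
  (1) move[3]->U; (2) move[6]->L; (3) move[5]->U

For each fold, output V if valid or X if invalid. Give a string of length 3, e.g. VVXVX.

Initial: DDRRRDR -> [(0, 0), (0, -1), (0, -2), (1, -2), (2, -2), (3, -2), (3, -3), (4, -3)]
Fold 1: move[3]->U => DDRURDR VALID
Fold 2: move[6]->L => DDRURDL INVALID (collision), skipped
Fold 3: move[5]->U => DDRURUR VALID

Answer: VXV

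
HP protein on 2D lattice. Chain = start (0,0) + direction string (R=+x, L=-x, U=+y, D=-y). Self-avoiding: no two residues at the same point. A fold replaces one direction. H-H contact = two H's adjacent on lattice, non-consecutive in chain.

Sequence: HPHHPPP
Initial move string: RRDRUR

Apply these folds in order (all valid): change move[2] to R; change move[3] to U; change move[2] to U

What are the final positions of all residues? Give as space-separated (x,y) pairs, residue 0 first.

Answer: (0,0) (1,0) (2,0) (2,1) (2,2) (2,3) (3,3)

Derivation:
Initial moves: RRDRUR
Fold: move[2]->R => RRRRUR (positions: [(0, 0), (1, 0), (2, 0), (3, 0), (4, 0), (4, 1), (5, 1)])
Fold: move[3]->U => RRRUUR (positions: [(0, 0), (1, 0), (2, 0), (3, 0), (3, 1), (3, 2), (4, 2)])
Fold: move[2]->U => RRUUUR (positions: [(0, 0), (1, 0), (2, 0), (2, 1), (2, 2), (2, 3), (3, 3)])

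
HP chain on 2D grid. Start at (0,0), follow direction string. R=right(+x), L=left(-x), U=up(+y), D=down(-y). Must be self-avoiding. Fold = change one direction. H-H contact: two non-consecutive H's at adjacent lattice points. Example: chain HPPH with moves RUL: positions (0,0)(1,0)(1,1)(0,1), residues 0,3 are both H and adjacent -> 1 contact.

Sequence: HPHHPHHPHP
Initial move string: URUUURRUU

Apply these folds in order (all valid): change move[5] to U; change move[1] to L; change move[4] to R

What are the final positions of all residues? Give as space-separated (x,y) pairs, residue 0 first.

Answer: (0,0) (0,1) (-1,1) (-1,2) (-1,3) (0,3) (0,4) (1,4) (1,5) (1,6)

Derivation:
Initial moves: URUUURRUU
Fold: move[5]->U => URUUUURUU (positions: [(0, 0), (0, 1), (1, 1), (1, 2), (1, 3), (1, 4), (1, 5), (2, 5), (2, 6), (2, 7)])
Fold: move[1]->L => ULUUUURUU (positions: [(0, 0), (0, 1), (-1, 1), (-1, 2), (-1, 3), (-1, 4), (-1, 5), (0, 5), (0, 6), (0, 7)])
Fold: move[4]->R => ULUURURUU (positions: [(0, 0), (0, 1), (-1, 1), (-1, 2), (-1, 3), (0, 3), (0, 4), (1, 4), (1, 5), (1, 6)])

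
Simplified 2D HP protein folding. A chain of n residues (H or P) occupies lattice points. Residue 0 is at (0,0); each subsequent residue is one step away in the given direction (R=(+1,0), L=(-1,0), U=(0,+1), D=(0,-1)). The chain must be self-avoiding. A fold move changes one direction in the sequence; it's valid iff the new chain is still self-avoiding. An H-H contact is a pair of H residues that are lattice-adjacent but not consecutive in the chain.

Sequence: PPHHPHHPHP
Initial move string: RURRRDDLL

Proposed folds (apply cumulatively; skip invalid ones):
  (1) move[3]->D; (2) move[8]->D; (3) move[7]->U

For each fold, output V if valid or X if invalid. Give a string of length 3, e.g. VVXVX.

Initial: RURRRDDLL -> [(0, 0), (1, 0), (1, 1), (2, 1), (3, 1), (4, 1), (4, 0), (4, -1), (3, -1), (2, -1)]
Fold 1: move[3]->D => RURDRDDLL VALID
Fold 2: move[8]->D => RURDRDDLD VALID
Fold 3: move[7]->U => RURDRDDUD INVALID (collision), skipped

Answer: VVX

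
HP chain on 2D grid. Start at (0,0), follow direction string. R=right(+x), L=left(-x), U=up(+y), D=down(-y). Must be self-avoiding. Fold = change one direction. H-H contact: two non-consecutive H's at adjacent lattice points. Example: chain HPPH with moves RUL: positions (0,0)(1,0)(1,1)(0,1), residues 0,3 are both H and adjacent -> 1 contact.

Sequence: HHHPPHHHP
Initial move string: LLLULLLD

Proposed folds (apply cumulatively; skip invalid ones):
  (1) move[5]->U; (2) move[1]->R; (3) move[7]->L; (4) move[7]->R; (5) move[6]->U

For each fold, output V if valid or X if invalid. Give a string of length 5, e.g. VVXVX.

Initial: LLLULLLD -> [(0, 0), (-1, 0), (-2, 0), (-3, 0), (-3, 1), (-4, 1), (-5, 1), (-6, 1), (-6, 0)]
Fold 1: move[5]->U => LLLULULD VALID
Fold 2: move[1]->R => LRLULULD INVALID (collision), skipped
Fold 3: move[7]->L => LLLULULL VALID
Fold 4: move[7]->R => LLLULULR INVALID (collision), skipped
Fold 5: move[6]->U => LLLULUUL VALID

Answer: VXVXV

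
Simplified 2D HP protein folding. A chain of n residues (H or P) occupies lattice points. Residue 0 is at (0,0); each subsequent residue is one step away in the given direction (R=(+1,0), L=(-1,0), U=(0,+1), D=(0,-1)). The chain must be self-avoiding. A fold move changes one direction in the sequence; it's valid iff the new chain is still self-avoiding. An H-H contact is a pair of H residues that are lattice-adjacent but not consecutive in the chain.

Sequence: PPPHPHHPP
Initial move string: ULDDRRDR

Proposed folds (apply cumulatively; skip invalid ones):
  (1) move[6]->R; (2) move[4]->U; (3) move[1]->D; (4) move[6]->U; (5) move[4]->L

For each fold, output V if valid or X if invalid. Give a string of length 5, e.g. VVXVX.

Answer: VXXVX

Derivation:
Initial: ULDDRRDR -> [(0, 0), (0, 1), (-1, 1), (-1, 0), (-1, -1), (0, -1), (1, -1), (1, -2), (2, -2)]
Fold 1: move[6]->R => ULDDRRRR VALID
Fold 2: move[4]->U => ULDDURRR INVALID (collision), skipped
Fold 3: move[1]->D => UDDDRRRR INVALID (collision), skipped
Fold 4: move[6]->U => ULDDRRUR VALID
Fold 5: move[4]->L => ULDDLRUR INVALID (collision), skipped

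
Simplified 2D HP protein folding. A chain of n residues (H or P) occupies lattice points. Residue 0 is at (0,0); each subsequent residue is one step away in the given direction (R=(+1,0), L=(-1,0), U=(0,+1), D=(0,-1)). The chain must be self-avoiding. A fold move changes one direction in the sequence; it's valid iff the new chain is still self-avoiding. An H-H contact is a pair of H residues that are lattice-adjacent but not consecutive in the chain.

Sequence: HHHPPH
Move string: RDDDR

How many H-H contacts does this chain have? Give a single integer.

Positions: [(0, 0), (1, 0), (1, -1), (1, -2), (1, -3), (2, -3)]
No H-H contacts found.

Answer: 0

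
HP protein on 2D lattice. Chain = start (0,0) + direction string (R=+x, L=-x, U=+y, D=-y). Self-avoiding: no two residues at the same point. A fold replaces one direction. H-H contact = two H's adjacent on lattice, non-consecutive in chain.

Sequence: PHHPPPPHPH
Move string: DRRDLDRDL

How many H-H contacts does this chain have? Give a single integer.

Positions: [(0, 0), (0, -1), (1, -1), (2, -1), (2, -2), (1, -2), (1, -3), (2, -3), (2, -4), (1, -4)]
No H-H contacts found.

Answer: 0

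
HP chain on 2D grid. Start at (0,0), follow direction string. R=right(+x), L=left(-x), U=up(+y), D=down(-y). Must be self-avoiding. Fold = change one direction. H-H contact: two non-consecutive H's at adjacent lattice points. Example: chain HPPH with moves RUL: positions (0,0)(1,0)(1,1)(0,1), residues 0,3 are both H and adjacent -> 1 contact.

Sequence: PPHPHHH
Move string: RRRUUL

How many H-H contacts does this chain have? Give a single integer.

Answer: 0

Derivation:
Positions: [(0, 0), (1, 0), (2, 0), (3, 0), (3, 1), (3, 2), (2, 2)]
No H-H contacts found.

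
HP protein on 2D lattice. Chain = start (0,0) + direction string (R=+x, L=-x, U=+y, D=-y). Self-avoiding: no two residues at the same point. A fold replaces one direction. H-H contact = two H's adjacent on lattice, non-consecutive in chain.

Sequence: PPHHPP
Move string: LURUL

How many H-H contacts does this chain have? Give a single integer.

Positions: [(0, 0), (-1, 0), (-1, 1), (0, 1), (0, 2), (-1, 2)]
No H-H contacts found.

Answer: 0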